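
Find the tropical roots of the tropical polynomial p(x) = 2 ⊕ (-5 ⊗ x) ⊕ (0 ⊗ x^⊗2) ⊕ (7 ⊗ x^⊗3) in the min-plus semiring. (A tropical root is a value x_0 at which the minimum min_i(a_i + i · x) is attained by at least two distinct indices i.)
Roots: {-7, -5, 7}

Each tropical root is a break point of the lower envelope of the lines y = a_i + i · x (there are 4 lines, with slopes 0, 1, ..., 3). Only the lines that attain the minimum somewhere contribute to roots; other lines are dominated. Here the surviving (envelope) indices are i = 3, i = 2, i = 1, i = 0.
Intersections between consecutive envelope lines give the roots: for adjacent envelope indices i < j the intersection is x = (a_i − a_j) / (j − i). Reading off the sorted break points: {-7, -5, 7}.
Verification: at each break x_0, at least two indices attain the minimum of min_i(a_i + i · x_0).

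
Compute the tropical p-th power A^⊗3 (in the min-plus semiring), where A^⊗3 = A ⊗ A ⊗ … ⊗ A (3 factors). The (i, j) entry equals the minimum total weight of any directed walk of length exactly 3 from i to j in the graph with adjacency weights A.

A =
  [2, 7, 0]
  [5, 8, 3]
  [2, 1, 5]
A^⊗3 =
  [4, 3, 2]
  [7, 6, 5]
  [4, 3, 4]

Each entry (A^⊗3)_ij equals the minimum over all length-3 walks i = v_0 → v_1 → … → v_3 = j of Σ_t A[v_t][v_{t+1}]. For example, for (i, j) = (0, 2) we minimise over 9 possible intermediate vertex sequences; the minimum is 2, attained along the walk 0 → 2 → 0 → 2.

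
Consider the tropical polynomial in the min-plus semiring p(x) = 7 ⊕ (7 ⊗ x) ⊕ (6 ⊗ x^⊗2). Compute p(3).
p(3) = 7

A tropical monomial a ⊗ x^⊗i evaluates to a + i · x. Evaluating each term at x = 3:
  Term 0 contributes 7 + 0 · 3 = 7
  Term 1 contributes 7 + 1 · 3 = 10
  Term 2 contributes 6 + 2 · 3 = 12
p(3) = ⊕ of these = min[7, 10, 12] = 7.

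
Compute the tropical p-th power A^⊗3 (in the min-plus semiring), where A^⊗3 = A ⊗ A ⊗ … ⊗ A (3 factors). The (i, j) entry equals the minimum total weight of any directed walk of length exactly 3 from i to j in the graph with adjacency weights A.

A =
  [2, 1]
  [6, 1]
A^⊗3 =
  [6, 3]
  [8, 3]

Each entry (A^⊗3)_ij equals the minimum over all length-3 walks i = v_0 → v_1 → … → v_3 = j of Σ_t A[v_t][v_{t+1}]. For example, for (i, j) = (0, 1) we minimise over 4 possible intermediate vertex sequences; the minimum is 3, attained along the walk 0 → 1 → 1 → 1.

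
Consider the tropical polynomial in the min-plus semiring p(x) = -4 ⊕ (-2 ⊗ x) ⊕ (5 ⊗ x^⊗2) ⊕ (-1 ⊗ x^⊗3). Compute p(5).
p(5) = -4

A tropical monomial a ⊗ x^⊗i evaluates to a + i · x. Evaluating each term at x = 5:
  Term 0 contributes -4 + 0 · 5 = -4
  Term 1 contributes -2 + 1 · 5 = 3
  Term 2 contributes 5 + 2 · 5 = 15
  Term 3 contributes -1 + 3 · 5 = 14
p(5) = ⊕ of these = min[-4, 3, 15, 14] = -4.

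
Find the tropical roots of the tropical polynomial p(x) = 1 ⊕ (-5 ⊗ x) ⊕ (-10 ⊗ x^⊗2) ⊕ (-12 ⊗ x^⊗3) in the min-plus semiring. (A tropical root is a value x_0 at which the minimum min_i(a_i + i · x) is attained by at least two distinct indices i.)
Roots: {2, 5, 6}

Each tropical root is a break point of the lower envelope of the lines y = a_i + i · x (there are 4 lines, with slopes 0, 1, ..., 3). Only the lines that attain the minimum somewhere contribute to roots; other lines are dominated. Here the surviving (envelope) indices are i = 3, i = 2, i = 1, i = 0.
Intersections between consecutive envelope lines give the roots: for adjacent envelope indices i < j the intersection is x = (a_i − a_j) / (j − i). Reading off the sorted break points: {2, 5, 6}.
Verification: at each break x_0, at least two indices attain the minimum of min_i(a_i + i · x_0).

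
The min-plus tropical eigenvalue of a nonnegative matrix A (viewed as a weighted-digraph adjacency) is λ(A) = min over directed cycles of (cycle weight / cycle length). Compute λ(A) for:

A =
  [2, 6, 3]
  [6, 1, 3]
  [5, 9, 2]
λ(A) = 1

Enumerate directed cycles and compute their means (weight / length). Sample:
  cycle 0 → 0: weight = 2, length = 1, mean = 2/1 ≈ 2.000
  cycle 1 → 1: weight = 1, length = 1, mean = 1/1 ≈ 1.000
  cycle 2 → 2: weight = 2, length = 1, mean = 2/1 ≈ 2.000
  cycle 0 → 1 → 0: weight = 12, length = 2, mean = 12/2 ≈ 6.000
  cycle 0 → 2 → 0: weight = 8, length = 2, mean = 8/2 ≈ 4.000
  cycle 1 → 0 → 1: weight = 12, length = 2, mean = 12/2 ≈ 6.000
Minimum mean = 1.000, attained e.g. along the cycle 1 → 1 with weight 1 and length 1. So λ(A) = 1/1 = 1.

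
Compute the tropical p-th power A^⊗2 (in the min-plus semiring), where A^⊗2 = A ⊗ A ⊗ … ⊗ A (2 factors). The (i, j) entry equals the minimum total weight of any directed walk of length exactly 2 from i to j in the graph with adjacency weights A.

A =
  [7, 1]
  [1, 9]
A^⊗2 =
  [2, 8]
  [8, 2]

Each entry (A^⊗2)_ij equals the minimum over all length-2 walks i = v_0 → v_1 → … → v_2 = j of Σ_t A[v_t][v_{t+1}]. For example, for (i, j) = (0, 1) we minimise over 2 possible intermediate vertex sequences; the minimum is 8, attained along the walk 0 → 0 → 1.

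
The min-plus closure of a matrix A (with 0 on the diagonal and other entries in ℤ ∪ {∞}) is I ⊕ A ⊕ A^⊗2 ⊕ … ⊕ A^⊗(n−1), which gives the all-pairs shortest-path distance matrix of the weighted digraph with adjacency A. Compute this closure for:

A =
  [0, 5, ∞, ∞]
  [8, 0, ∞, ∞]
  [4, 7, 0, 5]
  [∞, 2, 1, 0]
Closure =
  [0, 5, ∞, ∞]
  [8, 0, ∞, ∞]
  [4, 7, 0, 5]
  [5, 2, 1, 0]

This is the Floyd-Warshall all-pairs shortest-path computation. For each intermediate vertex k = 0, 1, …, 3, update dist[i][j] ← min(dist[i][j], dist[i][k] + dist[k][j]). The final matrix gives, for each (i, j), the minimum total weight of any directed path from i to j (possibly empty when i = j).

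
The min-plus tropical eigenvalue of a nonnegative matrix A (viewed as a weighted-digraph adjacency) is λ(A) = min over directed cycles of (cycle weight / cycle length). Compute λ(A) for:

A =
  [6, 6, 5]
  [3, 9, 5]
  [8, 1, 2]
λ(A) = 2

Enumerate directed cycles and compute their means (weight / length). Sample:
  cycle 0 → 0: weight = 6, length = 1, mean = 6/1 ≈ 6.000
  cycle 1 → 1: weight = 9, length = 1, mean = 9/1 ≈ 9.000
  cycle 2 → 2: weight = 2, length = 1, mean = 2/1 ≈ 2.000
  cycle 0 → 1 → 0: weight = 9, length = 2, mean = 9/2 ≈ 4.500
  cycle 0 → 2 → 0: weight = 13, length = 2, mean = 13/2 ≈ 6.500
  cycle 1 → 0 → 1: weight = 9, length = 2, mean = 9/2 ≈ 4.500
Minimum mean = 2.000, attained e.g. along the cycle 2 → 2 with weight 2 and length 1. So λ(A) = 2/1 = 2.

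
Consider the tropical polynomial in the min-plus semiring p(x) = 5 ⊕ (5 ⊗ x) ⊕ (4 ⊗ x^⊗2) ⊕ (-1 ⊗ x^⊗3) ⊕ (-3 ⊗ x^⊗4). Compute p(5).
p(5) = 5

A tropical monomial a ⊗ x^⊗i evaluates to a + i · x. Evaluating each term at x = 5:
  Term 0 contributes 5 + 0 · 5 = 5
  Term 1 contributes 5 + 1 · 5 = 10
  Term 2 contributes 4 + 2 · 5 = 14
  Term 3 contributes -1 + 3 · 5 = 14
  Term 4 contributes -3 + 4 · 5 = 17
p(5) = ⊕ of these = min[5, 10, 14, 14, 17] = 5.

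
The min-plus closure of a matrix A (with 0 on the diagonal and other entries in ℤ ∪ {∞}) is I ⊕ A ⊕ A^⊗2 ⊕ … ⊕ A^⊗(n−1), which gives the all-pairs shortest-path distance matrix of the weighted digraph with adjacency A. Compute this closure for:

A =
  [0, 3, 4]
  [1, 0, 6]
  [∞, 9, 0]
Closure =
  [0, 3, 4]
  [1, 0, 5]
  [10, 9, 0]

This is the Floyd-Warshall all-pairs shortest-path computation. For each intermediate vertex k = 0, 1, …, 2, update dist[i][j] ← min(dist[i][j], dist[i][k] + dist[k][j]). The final matrix gives, for each (i, j), the minimum total weight of any directed path from i to j (possibly empty when i = j).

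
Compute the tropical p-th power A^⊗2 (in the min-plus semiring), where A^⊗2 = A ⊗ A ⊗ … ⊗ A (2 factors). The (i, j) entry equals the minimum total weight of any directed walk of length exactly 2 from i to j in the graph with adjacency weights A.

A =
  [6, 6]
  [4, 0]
A^⊗2 =
  [10, 6]
  [4, 0]

Each entry (A^⊗2)_ij equals the minimum over all length-2 walks i = v_0 → v_1 → … → v_2 = j of Σ_t A[v_t][v_{t+1}]. For example, for (i, j) = (0, 1) we minimise over 2 possible intermediate vertex sequences; the minimum is 6, attained along the walk 0 → 1 → 1.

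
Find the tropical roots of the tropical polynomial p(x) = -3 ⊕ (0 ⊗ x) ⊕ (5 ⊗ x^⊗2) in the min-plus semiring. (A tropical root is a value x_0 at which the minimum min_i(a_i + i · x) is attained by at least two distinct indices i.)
Roots: {-5, -3}

Each tropical root is a break point of the lower envelope of the lines y = a_i + i · x (there are 3 lines, with slopes 0, 1, ..., 2). Only the lines that attain the minimum somewhere contribute to roots; other lines are dominated. Here the surviving (envelope) indices are i = 2, i = 1, i = 0.
Intersections between consecutive envelope lines give the roots: for adjacent envelope indices i < j the intersection is x = (a_i − a_j) / (j − i). Reading off the sorted break points: {-5, -3}.
Verification: at each break x_0, at least two indices attain the minimum of min_i(a_i + i · x_0).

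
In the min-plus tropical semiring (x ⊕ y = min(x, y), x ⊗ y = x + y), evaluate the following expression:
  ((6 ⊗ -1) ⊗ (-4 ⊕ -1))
((6 ⊗ -1) ⊗ (-4 ⊕ -1)) = 1

Expand innermost to outermost. Recall ⊕ takes the minimum of its arguments and ⊗ takes their sum. Working out the expression ((6 ⊗ -1) ⊗ (-4 ⊕ -1)) gives 1.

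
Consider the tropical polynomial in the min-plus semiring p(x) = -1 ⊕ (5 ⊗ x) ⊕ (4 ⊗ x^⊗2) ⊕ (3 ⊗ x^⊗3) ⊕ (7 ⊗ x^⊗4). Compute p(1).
p(1) = -1

A tropical monomial a ⊗ x^⊗i evaluates to a + i · x. Evaluating each term at x = 1:
  Term 0 contributes -1 + 0 · 1 = -1
  Term 1 contributes 5 + 1 · 1 = 6
  Term 2 contributes 4 + 2 · 1 = 6
  Term 3 contributes 3 + 3 · 1 = 6
  Term 4 contributes 7 + 4 · 1 = 11
p(1) = ⊕ of these = min[-1, 6, 6, 6, 11] = -1.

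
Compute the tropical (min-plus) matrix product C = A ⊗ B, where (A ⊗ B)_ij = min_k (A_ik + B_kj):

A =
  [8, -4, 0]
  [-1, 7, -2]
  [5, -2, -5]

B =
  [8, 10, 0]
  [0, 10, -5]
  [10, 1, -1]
A ⊗ B =
  [-4, 1, -9]
  [7, -1, -3]
  [-2, -4, -7]

Apply the min-plus product entry-by-entry:
  C[0][0] = min over k of (A[0][0] + B[0][0] = 8 + 8 = 16, A[0][1] + B[1][0] = -4 + 0 = -4, A[0][2] + B[2][0] = 0 + 10 = 10) = -4 (attained at k = 1)
  C[0][1] = min over k of (A[0][0] + B[0][1] = 8 + 10 = 18, A[0][1] + B[1][1] = -4 + 10 = 6, A[0][2] + B[2][1] = 0 + 1 = 1) = 1 (attained at k = 2)
  C[0][2] = min over k of (A[0][0] + B[0][2] = 8 + 0 = 8, A[0][1] + B[1][2] = -4 + -5 = -9, A[0][2] + B[2][2] = 0 + -1 = -1) = -9 (attained at k = 1)
  C[1][0] = min over k of (A[1][0] + B[0][0] = -1 + 8 = 7, A[1][1] + B[1][0] = 7 + 0 = 7, A[1][2] + B[2][0] = -2 + 10 = 8) = 7 (attained at k = 0)
  C[1][1] = min over k of (A[1][0] + B[0][1] = -1 + 10 = 9, A[1][1] + B[1][1] = 7 + 10 = 17, A[1][2] + B[2][1] = -2 + 1 = -1) = -1 (attained at k = 2)
  C[1][2] = min over k of (A[1][0] + B[0][2] = -1 + 0 = -1, A[1][1] + B[1][2] = 7 + -5 = 2, A[1][2] + B[2][2] = -2 + -1 = -3) = -3 (attained at k = 2)
  C[2][0] = min over k of (A[2][0] + B[0][0] = 5 + 8 = 13, A[2][1] + B[1][0] = -2 + 0 = -2, A[2][2] + B[2][0] = -5 + 10 = 5) = -2 (attained at k = 1)
  C[2][1] = min over k of (A[2][0] + B[0][1] = 5 + 10 = 15, A[2][1] + B[1][1] = -2 + 10 = 8, A[2][2] + B[2][1] = -5 + 1 = -4) = -4 (attained at k = 2)
  C[2][2] = min over k of (A[2][0] + B[0][2] = 5 + 0 = 5, A[2][1] + B[1][2] = -2 + -5 = -7, A[2][2] + B[2][2] = -5 + -1 = -6) = -7 (attained at k = 1)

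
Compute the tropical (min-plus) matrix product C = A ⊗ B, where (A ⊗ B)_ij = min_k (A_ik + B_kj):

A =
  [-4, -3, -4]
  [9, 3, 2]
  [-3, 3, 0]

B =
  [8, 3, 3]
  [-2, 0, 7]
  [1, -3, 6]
A ⊗ B =
  [-5, -7, -1]
  [1, -1, 8]
  [1, -3, 0]

Apply the min-plus product entry-by-entry:
  C[0][0] = min over k of (A[0][0] + B[0][0] = -4 + 8 = 4, A[0][1] + B[1][0] = -3 + -2 = -5, A[0][2] + B[2][0] = -4 + 1 = -3) = -5 (attained at k = 1)
  C[0][1] = min over k of (A[0][0] + B[0][1] = -4 + 3 = -1, A[0][1] + B[1][1] = -3 + 0 = -3, A[0][2] + B[2][1] = -4 + -3 = -7) = -7 (attained at k = 2)
  C[0][2] = min over k of (A[0][0] + B[0][2] = -4 + 3 = -1, A[0][1] + B[1][2] = -3 + 7 = 4, A[0][2] + B[2][2] = -4 + 6 = 2) = -1 (attained at k = 0)
  C[1][0] = min over k of (A[1][0] + B[0][0] = 9 + 8 = 17, A[1][1] + B[1][0] = 3 + -2 = 1, A[1][2] + B[2][0] = 2 + 1 = 3) = 1 (attained at k = 1)
  C[1][1] = min over k of (A[1][0] + B[0][1] = 9 + 3 = 12, A[1][1] + B[1][1] = 3 + 0 = 3, A[1][2] + B[2][1] = 2 + -3 = -1) = -1 (attained at k = 2)
  C[1][2] = min over k of (A[1][0] + B[0][2] = 9 + 3 = 12, A[1][1] + B[1][2] = 3 + 7 = 10, A[1][2] + B[2][2] = 2 + 6 = 8) = 8 (attained at k = 2)
  C[2][0] = min over k of (A[2][0] + B[0][0] = -3 + 8 = 5, A[2][1] + B[1][0] = 3 + -2 = 1, A[2][2] + B[2][0] = 0 + 1 = 1) = 1 (attained at k = 1)
  C[2][1] = min over k of (A[2][0] + B[0][1] = -3 + 3 = 0, A[2][1] + B[1][1] = 3 + 0 = 3, A[2][2] + B[2][1] = 0 + -3 = -3) = -3 (attained at k = 2)
  C[2][2] = min over k of (A[2][0] + B[0][2] = -3 + 3 = 0, A[2][1] + B[1][2] = 3 + 7 = 10, A[2][2] + B[2][2] = 0 + 6 = 6) = 0 (attained at k = 0)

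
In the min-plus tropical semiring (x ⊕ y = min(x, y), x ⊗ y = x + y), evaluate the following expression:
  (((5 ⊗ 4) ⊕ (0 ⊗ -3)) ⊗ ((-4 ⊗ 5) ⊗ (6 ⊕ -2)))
(((5 ⊗ 4) ⊕ (0 ⊗ -3)) ⊗ ((-4 ⊗ 5) ⊗ (6 ⊕ -2))) = -4

Expand innermost to outermost. Recall ⊕ takes the minimum of its arguments and ⊗ takes their sum. Working out the expression (((5 ⊗ 4) ⊕ (0 ⊗ -3)) ⊗ ((-4 ⊗ 5) ⊗ (6 ⊕ -2))) gives -4.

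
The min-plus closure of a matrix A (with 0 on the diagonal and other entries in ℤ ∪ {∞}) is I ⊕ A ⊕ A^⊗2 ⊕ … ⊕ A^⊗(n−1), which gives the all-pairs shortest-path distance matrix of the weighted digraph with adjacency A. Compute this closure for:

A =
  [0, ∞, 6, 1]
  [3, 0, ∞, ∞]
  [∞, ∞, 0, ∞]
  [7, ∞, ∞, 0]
Closure =
  [0, ∞, 6, 1]
  [3, 0, 9, 4]
  [∞, ∞, 0, ∞]
  [7, ∞, 13, 0]

This is the Floyd-Warshall all-pairs shortest-path computation. For each intermediate vertex k = 0, 1, …, 3, update dist[i][j] ← min(dist[i][j], dist[i][k] + dist[k][j]). The final matrix gives, for each (i, j), the minimum total weight of any directed path from i to j (possibly empty when i = j).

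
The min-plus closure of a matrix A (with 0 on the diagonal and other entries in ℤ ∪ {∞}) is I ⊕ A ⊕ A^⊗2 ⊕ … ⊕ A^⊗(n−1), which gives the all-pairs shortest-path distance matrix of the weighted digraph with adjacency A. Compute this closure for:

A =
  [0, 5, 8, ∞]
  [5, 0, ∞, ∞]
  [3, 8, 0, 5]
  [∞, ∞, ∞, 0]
Closure =
  [0, 5, 8, 13]
  [5, 0, 13, 18]
  [3, 8, 0, 5]
  [∞, ∞, ∞, 0]

This is the Floyd-Warshall all-pairs shortest-path computation. For each intermediate vertex k = 0, 1, …, 3, update dist[i][j] ← min(dist[i][j], dist[i][k] + dist[k][j]). The final matrix gives, for each (i, j), the minimum total weight of any directed path from i to j (possibly empty when i = j).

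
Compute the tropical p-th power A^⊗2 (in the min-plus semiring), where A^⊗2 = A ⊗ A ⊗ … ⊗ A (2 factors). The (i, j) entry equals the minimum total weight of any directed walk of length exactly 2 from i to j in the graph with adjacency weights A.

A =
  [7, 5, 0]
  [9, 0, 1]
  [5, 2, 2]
A^⊗2 =
  [5, 2, 2]
  [6, 0, 1]
  [7, 2, 3]

Each entry (A^⊗2)_ij equals the minimum over all length-2 walks i = v_0 → v_1 → … → v_2 = j of Σ_t A[v_t][v_{t+1}]. For example, for (i, j) = (0, 2) we minimise over 3 possible intermediate vertex sequences; the minimum is 2, attained along the walk 0 → 2 → 2.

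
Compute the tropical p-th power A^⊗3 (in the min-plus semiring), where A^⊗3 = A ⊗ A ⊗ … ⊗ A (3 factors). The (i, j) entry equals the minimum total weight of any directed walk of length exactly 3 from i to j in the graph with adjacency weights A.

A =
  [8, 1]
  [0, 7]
A^⊗3 =
  [8, 2]
  [1, 8]

Each entry (A^⊗3)_ij equals the minimum over all length-3 walks i = v_0 → v_1 → … → v_3 = j of Σ_t A[v_t][v_{t+1}]. For example, for (i, j) = (0, 1) we minimise over 4 possible intermediate vertex sequences; the minimum is 2, attained along the walk 0 → 1 → 0 → 1.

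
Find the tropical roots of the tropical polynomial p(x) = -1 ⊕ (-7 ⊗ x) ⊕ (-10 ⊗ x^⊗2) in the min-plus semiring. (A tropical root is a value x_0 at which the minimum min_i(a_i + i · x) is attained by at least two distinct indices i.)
Roots: {3, 6}

Each tropical root is a break point of the lower envelope of the lines y = a_i + i · x (there are 3 lines, with slopes 0, 1, ..., 2). Only the lines that attain the minimum somewhere contribute to roots; other lines are dominated. Here the surviving (envelope) indices are i = 2, i = 1, i = 0.
Intersections between consecutive envelope lines give the roots: for adjacent envelope indices i < j the intersection is x = (a_i − a_j) / (j − i). Reading off the sorted break points: {3, 6}.
Verification: at each break x_0, at least two indices attain the minimum of min_i(a_i + i · x_0).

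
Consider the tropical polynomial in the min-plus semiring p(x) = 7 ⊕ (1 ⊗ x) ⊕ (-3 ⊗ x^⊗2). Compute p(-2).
p(-2) = -7

A tropical monomial a ⊗ x^⊗i evaluates to a + i · x. Evaluating each term at x = -2:
  Term 0 contributes 7 + 0 · -2 = 7
  Term 1 contributes 1 + 1 · -2 = -1
  Term 2 contributes -3 + 2 · -2 = -7
p(-2) = ⊕ of these = min[7, -1, -7] = -7.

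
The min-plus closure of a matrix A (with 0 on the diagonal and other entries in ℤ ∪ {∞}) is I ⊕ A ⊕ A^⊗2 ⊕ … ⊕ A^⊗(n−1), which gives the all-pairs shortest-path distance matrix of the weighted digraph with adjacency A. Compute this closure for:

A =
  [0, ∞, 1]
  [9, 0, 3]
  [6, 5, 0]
Closure =
  [0, 6, 1]
  [9, 0, 3]
  [6, 5, 0]

This is the Floyd-Warshall all-pairs shortest-path computation. For each intermediate vertex k = 0, 1, …, 2, update dist[i][j] ← min(dist[i][j], dist[i][k] + dist[k][j]). The final matrix gives, for each (i, j), the minimum total weight of any directed path from i to j (possibly empty when i = j).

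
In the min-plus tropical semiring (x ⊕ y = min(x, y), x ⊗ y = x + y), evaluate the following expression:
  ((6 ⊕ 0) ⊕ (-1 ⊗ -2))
((6 ⊕ 0) ⊕ (-1 ⊗ -2)) = -3

Expand innermost to outermost. Recall ⊕ takes the minimum of its arguments and ⊗ takes their sum. Working out the expression ((6 ⊕ 0) ⊕ (-1 ⊗ -2)) gives -3.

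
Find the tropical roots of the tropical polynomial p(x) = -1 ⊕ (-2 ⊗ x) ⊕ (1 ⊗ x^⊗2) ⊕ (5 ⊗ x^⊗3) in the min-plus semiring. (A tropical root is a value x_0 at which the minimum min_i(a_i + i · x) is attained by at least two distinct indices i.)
Roots: {-4, -3, 1}

Each tropical root is a break point of the lower envelope of the lines y = a_i + i · x (there are 4 lines, with slopes 0, 1, ..., 3). Only the lines that attain the minimum somewhere contribute to roots; other lines are dominated. Here the surviving (envelope) indices are i = 3, i = 2, i = 1, i = 0.
Intersections between consecutive envelope lines give the roots: for adjacent envelope indices i < j the intersection is x = (a_i − a_j) / (j − i). Reading off the sorted break points: {-4, -3, 1}.
Verification: at each break x_0, at least two indices attain the minimum of min_i(a_i + i · x_0).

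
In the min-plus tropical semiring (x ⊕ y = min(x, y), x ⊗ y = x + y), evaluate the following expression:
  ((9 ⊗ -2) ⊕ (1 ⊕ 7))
((9 ⊗ -2) ⊕ (1 ⊕ 7)) = 1

Expand innermost to outermost. Recall ⊕ takes the minimum of its arguments and ⊗ takes their sum. Working out the expression ((9 ⊗ -2) ⊕ (1 ⊕ 7)) gives 1.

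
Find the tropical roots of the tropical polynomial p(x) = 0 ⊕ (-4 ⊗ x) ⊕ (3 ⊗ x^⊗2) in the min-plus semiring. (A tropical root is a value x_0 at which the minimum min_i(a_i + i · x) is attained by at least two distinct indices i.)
Roots: {-7, 4}

Each tropical root is a break point of the lower envelope of the lines y = a_i + i · x (there are 3 lines, with slopes 0, 1, ..., 2). Only the lines that attain the minimum somewhere contribute to roots; other lines are dominated. Here the surviving (envelope) indices are i = 2, i = 1, i = 0.
Intersections between consecutive envelope lines give the roots: for adjacent envelope indices i < j the intersection is x = (a_i − a_j) / (j − i). Reading off the sorted break points: {-7, 4}.
Verification: at each break x_0, at least two indices attain the minimum of min_i(a_i + i · x_0).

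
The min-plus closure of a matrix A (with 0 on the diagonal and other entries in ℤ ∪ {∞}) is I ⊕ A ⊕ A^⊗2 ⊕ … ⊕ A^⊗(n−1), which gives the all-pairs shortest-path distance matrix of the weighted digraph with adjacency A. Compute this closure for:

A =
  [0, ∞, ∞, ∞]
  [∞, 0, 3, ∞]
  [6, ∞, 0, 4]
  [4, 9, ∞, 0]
Closure =
  [0, ∞, ∞, ∞]
  [9, 0, 3, 7]
  [6, 13, 0, 4]
  [4, 9, 12, 0]

This is the Floyd-Warshall all-pairs shortest-path computation. For each intermediate vertex k = 0, 1, …, 3, update dist[i][j] ← min(dist[i][j], dist[i][k] + dist[k][j]). The final matrix gives, for each (i, j), the minimum total weight of any directed path from i to j (possibly empty when i = j).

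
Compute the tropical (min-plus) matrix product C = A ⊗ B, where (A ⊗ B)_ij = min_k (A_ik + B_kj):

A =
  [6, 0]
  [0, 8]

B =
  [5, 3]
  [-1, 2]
A ⊗ B =
  [-1, 2]
  [5, 3]

Apply the min-plus product entry-by-entry:
  C[0][0] = min over k of (A[0][0] + B[0][0] = 6 + 5 = 11, A[0][1] + B[1][0] = 0 + -1 = -1) = -1 (attained at k = 1)
  C[0][1] = min over k of (A[0][0] + B[0][1] = 6 + 3 = 9, A[0][1] + B[1][1] = 0 + 2 = 2) = 2 (attained at k = 1)
  C[1][0] = min over k of (A[1][0] + B[0][0] = 0 + 5 = 5, A[1][1] + B[1][0] = 8 + -1 = 7) = 5 (attained at k = 0)
  C[1][1] = min over k of (A[1][0] + B[0][1] = 0 + 3 = 3, A[1][1] + B[1][1] = 8 + 2 = 10) = 3 (attained at k = 0)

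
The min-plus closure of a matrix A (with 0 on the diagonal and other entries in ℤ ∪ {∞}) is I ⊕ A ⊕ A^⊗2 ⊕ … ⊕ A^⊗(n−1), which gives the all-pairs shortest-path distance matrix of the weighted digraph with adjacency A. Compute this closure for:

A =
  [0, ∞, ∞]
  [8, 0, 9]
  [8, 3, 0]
Closure =
  [0, ∞, ∞]
  [8, 0, 9]
  [8, 3, 0]

This is the Floyd-Warshall all-pairs shortest-path computation. For each intermediate vertex k = 0, 1, …, 2, update dist[i][j] ← min(dist[i][j], dist[i][k] + dist[k][j]). The final matrix gives, for each (i, j), the minimum total weight of any directed path from i to j (possibly empty when i = j).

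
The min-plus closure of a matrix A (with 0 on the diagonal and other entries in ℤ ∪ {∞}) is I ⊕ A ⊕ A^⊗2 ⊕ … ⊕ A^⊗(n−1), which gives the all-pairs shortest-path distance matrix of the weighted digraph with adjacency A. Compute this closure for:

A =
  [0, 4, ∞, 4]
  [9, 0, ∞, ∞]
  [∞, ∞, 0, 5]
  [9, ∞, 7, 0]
Closure =
  [0, 4, 11, 4]
  [9, 0, 20, 13]
  [14, 18, 0, 5]
  [9, 13, 7, 0]

This is the Floyd-Warshall all-pairs shortest-path computation. For each intermediate vertex k = 0, 1, …, 3, update dist[i][j] ← min(dist[i][j], dist[i][k] + dist[k][j]). The final matrix gives, for each (i, j), the minimum total weight of any directed path from i to j (possibly empty when i = j).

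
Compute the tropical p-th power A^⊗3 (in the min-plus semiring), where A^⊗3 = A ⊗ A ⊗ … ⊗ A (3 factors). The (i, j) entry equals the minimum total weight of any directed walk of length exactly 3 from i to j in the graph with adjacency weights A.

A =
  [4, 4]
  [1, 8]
A^⊗3 =
  [9, 9]
  [6, 9]

Each entry (A^⊗3)_ij equals the minimum over all length-3 walks i = v_0 → v_1 → … → v_3 = j of Σ_t A[v_t][v_{t+1}]. For example, for (i, j) = (0, 1) we minimise over 4 possible intermediate vertex sequences; the minimum is 9, attained along the walk 0 → 1 → 0 → 1.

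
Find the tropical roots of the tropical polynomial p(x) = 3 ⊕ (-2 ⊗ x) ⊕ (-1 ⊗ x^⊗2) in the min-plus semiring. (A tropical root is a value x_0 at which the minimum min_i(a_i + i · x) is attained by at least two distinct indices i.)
Roots: {-1, 5}

Each tropical root is a break point of the lower envelope of the lines y = a_i + i · x (there are 3 lines, with slopes 0, 1, ..., 2). Only the lines that attain the minimum somewhere contribute to roots; other lines are dominated. Here the surviving (envelope) indices are i = 2, i = 1, i = 0.
Intersections between consecutive envelope lines give the roots: for adjacent envelope indices i < j the intersection is x = (a_i − a_j) / (j − i). Reading off the sorted break points: {-1, 5}.
Verification: at each break x_0, at least two indices attain the minimum of min_i(a_i + i · x_0).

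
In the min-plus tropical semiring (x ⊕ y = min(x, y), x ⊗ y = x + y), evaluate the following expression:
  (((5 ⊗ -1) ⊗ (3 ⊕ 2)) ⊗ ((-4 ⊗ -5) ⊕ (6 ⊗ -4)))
(((5 ⊗ -1) ⊗ (3 ⊕ 2)) ⊗ ((-4 ⊗ -5) ⊕ (6 ⊗ -4))) = -3

Expand innermost to outermost. Recall ⊕ takes the minimum of its arguments and ⊗ takes their sum. Working out the expression (((5 ⊗ -1) ⊗ (3 ⊕ 2)) ⊗ ((-4 ⊗ -5) ⊕ (6 ⊗ -4))) gives -3.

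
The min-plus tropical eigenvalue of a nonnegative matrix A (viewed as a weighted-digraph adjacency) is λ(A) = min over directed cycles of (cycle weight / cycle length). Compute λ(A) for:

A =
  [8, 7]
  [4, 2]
λ(A) = 2

Enumerate directed cycles and compute their means (weight / length). Sample:
  cycle 0 → 0: weight = 8, length = 1, mean = 8/1 ≈ 8.000
  cycle 1 → 1: weight = 2, length = 1, mean = 2/1 ≈ 2.000
  cycle 0 → 1 → 0: weight = 11, length = 2, mean = 11/2 ≈ 5.500
  cycle 1 → 0 → 1: weight = 11, length = 2, mean = 11/2 ≈ 5.500
Minimum mean = 2.000, attained e.g. along the cycle 1 → 1 with weight 2 and length 1. So λ(A) = 2/1 = 2.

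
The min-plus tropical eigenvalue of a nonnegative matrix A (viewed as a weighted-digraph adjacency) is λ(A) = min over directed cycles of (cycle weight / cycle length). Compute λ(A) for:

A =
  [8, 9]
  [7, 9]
λ(A) = 8

Enumerate directed cycles and compute their means (weight / length). Sample:
  cycle 0 → 0: weight = 8, length = 1, mean = 8/1 ≈ 8.000
  cycle 1 → 1: weight = 9, length = 1, mean = 9/1 ≈ 9.000
  cycle 0 → 1 → 0: weight = 16, length = 2, mean = 16/2 ≈ 8.000
  cycle 1 → 0 → 1: weight = 16, length = 2, mean = 16/2 ≈ 8.000
Minimum mean = 8.000, attained e.g. along the cycle 0 → 0 with weight 8 and length 1. So λ(A) = 8/1 = 8.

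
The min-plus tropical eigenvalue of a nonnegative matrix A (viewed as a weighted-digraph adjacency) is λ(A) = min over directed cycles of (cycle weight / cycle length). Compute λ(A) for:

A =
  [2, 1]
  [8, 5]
λ(A) = 2

Enumerate directed cycles and compute their means (weight / length). Sample:
  cycle 0 → 0: weight = 2, length = 1, mean = 2/1 ≈ 2.000
  cycle 1 → 1: weight = 5, length = 1, mean = 5/1 ≈ 5.000
  cycle 0 → 1 → 0: weight = 9, length = 2, mean = 9/2 ≈ 4.500
  cycle 1 → 0 → 1: weight = 9, length = 2, mean = 9/2 ≈ 4.500
Minimum mean = 2.000, attained e.g. along the cycle 0 → 0 with weight 2 and length 1. So λ(A) = 2/1 = 2.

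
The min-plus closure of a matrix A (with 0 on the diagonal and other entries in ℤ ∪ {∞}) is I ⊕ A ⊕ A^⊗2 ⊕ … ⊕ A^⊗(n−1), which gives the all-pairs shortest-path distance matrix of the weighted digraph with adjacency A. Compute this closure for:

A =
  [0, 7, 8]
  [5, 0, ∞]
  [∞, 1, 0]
Closure =
  [0, 7, 8]
  [5, 0, 13]
  [6, 1, 0]

This is the Floyd-Warshall all-pairs shortest-path computation. For each intermediate vertex k = 0, 1, …, 2, update dist[i][j] ← min(dist[i][j], dist[i][k] + dist[k][j]). The final matrix gives, for each (i, j), the minimum total weight of any directed path from i to j (possibly empty when i = j).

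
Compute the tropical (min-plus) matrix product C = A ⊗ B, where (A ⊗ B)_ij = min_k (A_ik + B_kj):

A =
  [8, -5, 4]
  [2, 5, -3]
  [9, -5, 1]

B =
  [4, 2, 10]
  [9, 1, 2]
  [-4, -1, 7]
A ⊗ B =
  [0, -4, -3]
  [-7, -4, 4]
  [-3, -4, -3]

Apply the min-plus product entry-by-entry:
  C[0][0] = min over k of (A[0][0] + B[0][0] = 8 + 4 = 12, A[0][1] + B[1][0] = -5 + 9 = 4, A[0][2] + B[2][0] = 4 + -4 = 0) = 0 (attained at k = 2)
  C[0][1] = min over k of (A[0][0] + B[0][1] = 8 + 2 = 10, A[0][1] + B[1][1] = -5 + 1 = -4, A[0][2] + B[2][1] = 4 + -1 = 3) = -4 (attained at k = 1)
  C[0][2] = min over k of (A[0][0] + B[0][2] = 8 + 10 = 18, A[0][1] + B[1][2] = -5 + 2 = -3, A[0][2] + B[2][2] = 4 + 7 = 11) = -3 (attained at k = 1)
  C[1][0] = min over k of (A[1][0] + B[0][0] = 2 + 4 = 6, A[1][1] + B[1][0] = 5 + 9 = 14, A[1][2] + B[2][0] = -3 + -4 = -7) = -7 (attained at k = 2)
  C[1][1] = min over k of (A[1][0] + B[0][1] = 2 + 2 = 4, A[1][1] + B[1][1] = 5 + 1 = 6, A[1][2] + B[2][1] = -3 + -1 = -4) = -4 (attained at k = 2)
  C[1][2] = min over k of (A[1][0] + B[0][2] = 2 + 10 = 12, A[1][1] + B[1][2] = 5 + 2 = 7, A[1][2] + B[2][2] = -3 + 7 = 4) = 4 (attained at k = 2)
  C[2][0] = min over k of (A[2][0] + B[0][0] = 9 + 4 = 13, A[2][1] + B[1][0] = -5 + 9 = 4, A[2][2] + B[2][0] = 1 + -4 = -3) = -3 (attained at k = 2)
  C[2][1] = min over k of (A[2][0] + B[0][1] = 9 + 2 = 11, A[2][1] + B[1][1] = -5 + 1 = -4, A[2][2] + B[2][1] = 1 + -1 = 0) = -4 (attained at k = 1)
  C[2][2] = min over k of (A[2][0] + B[0][2] = 9 + 10 = 19, A[2][1] + B[1][2] = -5 + 2 = -3, A[2][2] + B[2][2] = 1 + 7 = 8) = -3 (attained at k = 1)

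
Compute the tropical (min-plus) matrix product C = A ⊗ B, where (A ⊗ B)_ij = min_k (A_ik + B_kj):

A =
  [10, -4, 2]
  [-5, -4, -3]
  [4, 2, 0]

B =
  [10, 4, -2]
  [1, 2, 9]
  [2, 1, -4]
A ⊗ B =
  [-3, -2, -2]
  [-3, -2, -7]
  [2, 1, -4]

Apply the min-plus product entry-by-entry:
  C[0][0] = min over k of (A[0][0] + B[0][0] = 10 + 10 = 20, A[0][1] + B[1][0] = -4 + 1 = -3, A[0][2] + B[2][0] = 2 + 2 = 4) = -3 (attained at k = 1)
  C[0][1] = min over k of (A[0][0] + B[0][1] = 10 + 4 = 14, A[0][1] + B[1][1] = -4 + 2 = -2, A[0][2] + B[2][1] = 2 + 1 = 3) = -2 (attained at k = 1)
  C[0][2] = min over k of (A[0][0] + B[0][2] = 10 + -2 = 8, A[0][1] + B[1][2] = -4 + 9 = 5, A[0][2] + B[2][2] = 2 + -4 = -2) = -2 (attained at k = 2)
  C[1][0] = min over k of (A[1][0] + B[0][0] = -5 + 10 = 5, A[1][1] + B[1][0] = -4 + 1 = -3, A[1][2] + B[2][0] = -3 + 2 = -1) = -3 (attained at k = 1)
  C[1][1] = min over k of (A[1][0] + B[0][1] = -5 + 4 = -1, A[1][1] + B[1][1] = -4 + 2 = -2, A[1][2] + B[2][1] = -3 + 1 = -2) = -2 (attained at k = 1)
  C[1][2] = min over k of (A[1][0] + B[0][2] = -5 + -2 = -7, A[1][1] + B[1][2] = -4 + 9 = 5, A[1][2] + B[2][2] = -3 + -4 = -7) = -7 (attained at k = 0)
  C[2][0] = min over k of (A[2][0] + B[0][0] = 4 + 10 = 14, A[2][1] + B[1][0] = 2 + 1 = 3, A[2][2] + B[2][0] = 0 + 2 = 2) = 2 (attained at k = 2)
  C[2][1] = min over k of (A[2][0] + B[0][1] = 4 + 4 = 8, A[2][1] + B[1][1] = 2 + 2 = 4, A[2][2] + B[2][1] = 0 + 1 = 1) = 1 (attained at k = 2)
  C[2][2] = min over k of (A[2][0] + B[0][2] = 4 + -2 = 2, A[2][1] + B[1][2] = 2 + 9 = 11, A[2][2] + B[2][2] = 0 + -4 = -4) = -4 (attained at k = 2)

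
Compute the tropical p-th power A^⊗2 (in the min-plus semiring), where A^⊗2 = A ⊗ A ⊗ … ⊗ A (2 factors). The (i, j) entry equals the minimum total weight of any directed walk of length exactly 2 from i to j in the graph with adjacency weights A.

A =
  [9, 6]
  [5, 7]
A^⊗2 =
  [11, 13]
  [12, 11]

Each entry (A^⊗2)_ij equals the minimum over all length-2 walks i = v_0 → v_1 → … → v_2 = j of Σ_t A[v_t][v_{t+1}]. For example, for (i, j) = (0, 1) we minimise over 2 possible intermediate vertex sequences; the minimum is 13, attained along the walk 0 → 1 → 1.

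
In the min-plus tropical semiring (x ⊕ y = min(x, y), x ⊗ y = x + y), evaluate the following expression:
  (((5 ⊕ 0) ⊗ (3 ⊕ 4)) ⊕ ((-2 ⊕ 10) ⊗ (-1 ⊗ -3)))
(((5 ⊕ 0) ⊗ (3 ⊕ 4)) ⊕ ((-2 ⊕ 10) ⊗ (-1 ⊗ -3))) = -6

Expand innermost to outermost. Recall ⊕ takes the minimum of its arguments and ⊗ takes their sum. Working out the expression (((5 ⊕ 0) ⊗ (3 ⊕ 4)) ⊕ ((-2 ⊕ 10) ⊗ (-1 ⊗ -3))) gives -6.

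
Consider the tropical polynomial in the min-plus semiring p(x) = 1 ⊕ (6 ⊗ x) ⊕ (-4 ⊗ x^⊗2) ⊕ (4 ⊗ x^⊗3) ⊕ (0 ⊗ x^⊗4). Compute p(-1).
p(-1) = -6

A tropical monomial a ⊗ x^⊗i evaluates to a + i · x. Evaluating each term at x = -1:
  Term 0 contributes 1 + 0 · -1 = 1
  Term 1 contributes 6 + 1 · -1 = 5
  Term 2 contributes -4 + 2 · -1 = -6
  Term 3 contributes 4 + 3 · -1 = 1
  Term 4 contributes 0 + 4 · -1 = -4
p(-1) = ⊕ of these = min[1, 5, -6, 1, -4] = -6.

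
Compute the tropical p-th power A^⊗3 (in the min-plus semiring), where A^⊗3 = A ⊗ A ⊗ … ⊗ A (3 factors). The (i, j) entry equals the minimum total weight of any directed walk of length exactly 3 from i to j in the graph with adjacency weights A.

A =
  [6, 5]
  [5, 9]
A^⊗3 =
  [16, 15]
  [15, 16]

Each entry (A^⊗3)_ij equals the minimum over all length-3 walks i = v_0 → v_1 → … → v_3 = j of Σ_t A[v_t][v_{t+1}]. For example, for (i, j) = (0, 1) we minimise over 4 possible intermediate vertex sequences; the minimum is 15, attained along the walk 0 → 1 → 0 → 1.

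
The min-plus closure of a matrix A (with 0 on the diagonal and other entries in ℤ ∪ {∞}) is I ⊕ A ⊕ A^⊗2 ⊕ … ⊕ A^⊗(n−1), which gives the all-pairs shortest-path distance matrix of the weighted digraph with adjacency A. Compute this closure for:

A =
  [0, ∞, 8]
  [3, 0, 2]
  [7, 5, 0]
Closure =
  [0, 13, 8]
  [3, 0, 2]
  [7, 5, 0]

This is the Floyd-Warshall all-pairs shortest-path computation. For each intermediate vertex k = 0, 1, …, 2, update dist[i][j] ← min(dist[i][j], dist[i][k] + dist[k][j]). The final matrix gives, for each (i, j), the minimum total weight of any directed path from i to j (possibly empty when i = j).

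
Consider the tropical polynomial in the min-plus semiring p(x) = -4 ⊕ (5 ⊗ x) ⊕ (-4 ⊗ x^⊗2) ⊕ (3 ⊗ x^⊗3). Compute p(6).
p(6) = -4

A tropical monomial a ⊗ x^⊗i evaluates to a + i · x. Evaluating each term at x = 6:
  Term 0 contributes -4 + 0 · 6 = -4
  Term 1 contributes 5 + 1 · 6 = 11
  Term 2 contributes -4 + 2 · 6 = 8
  Term 3 contributes 3 + 3 · 6 = 21
p(6) = ⊕ of these = min[-4, 11, 8, 21] = -4.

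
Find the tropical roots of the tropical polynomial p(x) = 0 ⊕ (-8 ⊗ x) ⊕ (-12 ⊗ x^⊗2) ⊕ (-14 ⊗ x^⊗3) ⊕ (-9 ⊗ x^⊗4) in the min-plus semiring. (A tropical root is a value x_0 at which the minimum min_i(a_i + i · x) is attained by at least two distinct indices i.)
Roots: {-5, 2, 4, 8}

Each tropical root is a break point of the lower envelope of the lines y = a_i + i · x (there are 5 lines, with slopes 0, 1, ..., 4). Only the lines that attain the minimum somewhere contribute to roots; other lines are dominated. Here the surviving (envelope) indices are i = 4, i = 3, i = 2, i = 1, i = 0.
Intersections between consecutive envelope lines give the roots: for adjacent envelope indices i < j the intersection is x = (a_i − a_j) / (j − i). Reading off the sorted break points: {-5, 2, 4, 8}.
Verification: at each break x_0, at least two indices attain the minimum of min_i(a_i + i · x_0).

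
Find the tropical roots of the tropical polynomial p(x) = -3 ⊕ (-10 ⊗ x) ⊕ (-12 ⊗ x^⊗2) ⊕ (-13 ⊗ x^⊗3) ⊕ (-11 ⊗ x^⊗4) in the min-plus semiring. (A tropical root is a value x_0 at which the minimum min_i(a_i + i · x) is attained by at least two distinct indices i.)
Roots: {-2, 1, 2, 7}

Each tropical root is a break point of the lower envelope of the lines y = a_i + i · x (there are 5 lines, with slopes 0, 1, ..., 4). Only the lines that attain the minimum somewhere contribute to roots; other lines are dominated. Here the surviving (envelope) indices are i = 4, i = 3, i = 2, i = 1, i = 0.
Intersections between consecutive envelope lines give the roots: for adjacent envelope indices i < j the intersection is x = (a_i − a_j) / (j − i). Reading off the sorted break points: {-2, 1, 2, 7}.
Verification: at each break x_0, at least two indices attain the minimum of min_i(a_i + i · x_0).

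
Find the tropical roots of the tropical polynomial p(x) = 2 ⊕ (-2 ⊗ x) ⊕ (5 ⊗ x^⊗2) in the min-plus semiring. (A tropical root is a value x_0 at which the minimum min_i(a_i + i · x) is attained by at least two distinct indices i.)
Roots: {-7, 4}

Each tropical root is a break point of the lower envelope of the lines y = a_i + i · x (there are 3 lines, with slopes 0, 1, ..., 2). Only the lines that attain the minimum somewhere contribute to roots; other lines are dominated. Here the surviving (envelope) indices are i = 2, i = 1, i = 0.
Intersections between consecutive envelope lines give the roots: for adjacent envelope indices i < j the intersection is x = (a_i − a_j) / (j − i). Reading off the sorted break points: {-7, 4}.
Verification: at each break x_0, at least two indices attain the minimum of min_i(a_i + i · x_0).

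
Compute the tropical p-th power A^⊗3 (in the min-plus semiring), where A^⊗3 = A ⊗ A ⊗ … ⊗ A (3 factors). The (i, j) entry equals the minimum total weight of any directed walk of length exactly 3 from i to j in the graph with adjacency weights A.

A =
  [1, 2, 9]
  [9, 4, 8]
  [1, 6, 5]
A^⊗3 =
  [3, 4, 11]
  [10, 11, 16]
  [3, 4, 11]

Each entry (A^⊗3)_ij equals the minimum over all length-3 walks i = v_0 → v_1 → … → v_3 = j of Σ_t A[v_t][v_{t+1}]. For example, for (i, j) = (0, 2) we minimise over 9 possible intermediate vertex sequences; the minimum is 11, attained along the walk 0 → 0 → 0 → 2.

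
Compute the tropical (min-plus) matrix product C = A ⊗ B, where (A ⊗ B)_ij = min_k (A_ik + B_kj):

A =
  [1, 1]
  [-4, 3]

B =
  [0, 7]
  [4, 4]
A ⊗ B =
  [1, 5]
  [-4, 3]

Apply the min-plus product entry-by-entry:
  C[0][0] = min over k of (A[0][0] + B[0][0] = 1 + 0 = 1, A[0][1] + B[1][0] = 1 + 4 = 5) = 1 (attained at k = 0)
  C[0][1] = min over k of (A[0][0] + B[0][1] = 1 + 7 = 8, A[0][1] + B[1][1] = 1 + 4 = 5) = 5 (attained at k = 1)
  C[1][0] = min over k of (A[1][0] + B[0][0] = -4 + 0 = -4, A[1][1] + B[1][0] = 3 + 4 = 7) = -4 (attained at k = 0)
  C[1][1] = min over k of (A[1][0] + B[0][1] = -4 + 7 = 3, A[1][1] + B[1][1] = 3 + 4 = 7) = 3 (attained at k = 0)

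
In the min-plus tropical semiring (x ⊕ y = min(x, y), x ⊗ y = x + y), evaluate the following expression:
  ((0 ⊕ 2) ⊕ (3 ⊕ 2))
((0 ⊕ 2) ⊕ (3 ⊕ 2)) = 0

Expand innermost to outermost. Recall ⊕ takes the minimum of its arguments and ⊗ takes their sum. Working out the expression ((0 ⊕ 2) ⊕ (3 ⊕ 2)) gives 0.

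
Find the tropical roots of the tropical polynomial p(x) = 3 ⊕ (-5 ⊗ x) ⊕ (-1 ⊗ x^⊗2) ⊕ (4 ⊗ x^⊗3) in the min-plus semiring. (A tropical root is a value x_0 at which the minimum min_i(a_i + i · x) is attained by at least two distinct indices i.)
Roots: {-5, -4, 8}

Each tropical root is a break point of the lower envelope of the lines y = a_i + i · x (there are 4 lines, with slopes 0, 1, ..., 3). Only the lines that attain the minimum somewhere contribute to roots; other lines are dominated. Here the surviving (envelope) indices are i = 3, i = 2, i = 1, i = 0.
Intersections between consecutive envelope lines give the roots: for adjacent envelope indices i < j the intersection is x = (a_i − a_j) / (j − i). Reading off the sorted break points: {-5, -4, 8}.
Verification: at each break x_0, at least two indices attain the minimum of min_i(a_i + i · x_0).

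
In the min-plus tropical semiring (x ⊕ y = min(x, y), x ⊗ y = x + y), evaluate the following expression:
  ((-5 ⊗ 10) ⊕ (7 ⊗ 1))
((-5 ⊗ 10) ⊕ (7 ⊗ 1)) = 5

Expand innermost to outermost. Recall ⊕ takes the minimum of its arguments and ⊗ takes their sum. Working out the expression ((-5 ⊗ 10) ⊕ (7 ⊗ 1)) gives 5.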